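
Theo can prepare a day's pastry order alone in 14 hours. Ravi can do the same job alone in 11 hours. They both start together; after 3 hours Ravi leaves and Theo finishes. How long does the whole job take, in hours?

In the first 3 hours the combined rate is 25/154, so 75/154 of the job is done, leaving 79/154.
After Ravi leaves the rate is 1/14 per hour; the remaining 79/154 takes 79/11 hours.
Total = 3 + 79/11 = 112/11 hours.

112/11 hours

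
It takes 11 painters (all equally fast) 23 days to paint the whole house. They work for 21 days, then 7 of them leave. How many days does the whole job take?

53/2 days

One painter does 1/253 of the job per day.
After 21 days with 11 painters, 21/23 is done (2/23 left).
With 4 painters the rate is 4/253, so the rest takes 2/23 ÷ 4/253 = 11/2 days.
Total = 21 + 11/2 = 53/2 days.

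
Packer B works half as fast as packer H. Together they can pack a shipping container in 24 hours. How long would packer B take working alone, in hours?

Let packer H's rate be r; then packer B's rate is (1/2)r, so together (1/2 + 1)r = (3/2)r = 1/24.
Thus r = 1/36 per hour.
Packer H alone: 36 hours; packer B alone: 72 hours.

72 hours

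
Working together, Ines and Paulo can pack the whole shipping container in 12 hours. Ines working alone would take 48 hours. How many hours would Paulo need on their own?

Combined rate is 1/12 per hour.
Known contribution: 1/48 per hour.
So Paulo's rate is 1/12 − 1/48 = 1/16, meaning 16 hours alone.

16 hours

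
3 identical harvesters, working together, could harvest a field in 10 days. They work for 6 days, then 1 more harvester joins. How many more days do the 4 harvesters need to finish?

3 days

One harvester does 1/30 of the job per day.
After 6 days with 3 harvesters, 3/5 is done (2/5 left).
With 4 harvesters the rate is 4/30 = 2/15, so the rest takes 2/5 ÷ 2/15 = 3 days.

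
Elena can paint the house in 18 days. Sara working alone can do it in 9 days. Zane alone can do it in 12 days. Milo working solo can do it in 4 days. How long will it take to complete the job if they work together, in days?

2 days

Combined rate: 1/18 + 1/9 + 1/12 + 1/4 = (2 + 4 + 3 + 9)/36 = 18/36 = 1/2 per day.
Time = 1 ÷ (1/2) = 2 days.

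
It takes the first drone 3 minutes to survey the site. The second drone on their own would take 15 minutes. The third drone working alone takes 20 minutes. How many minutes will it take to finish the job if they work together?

20/9 minutes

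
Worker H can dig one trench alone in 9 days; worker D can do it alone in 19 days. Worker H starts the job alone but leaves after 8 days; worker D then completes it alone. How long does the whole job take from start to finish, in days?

91/9 days

In 8 days worker H does 8/9 of the job, leaving 1/9.
Worker D works at 1/19 per day, so finishing takes 1/9 ÷ 1/19 = 19/9 days.
Total time = 8 + 19/9 = 91/9 days.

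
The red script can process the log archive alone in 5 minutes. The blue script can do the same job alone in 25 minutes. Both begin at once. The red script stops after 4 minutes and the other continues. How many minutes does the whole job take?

5 minutes

In the first 4 minutes the combined rate is 6/25, so 24/25 of the job is done, leaving 1/25.
After the red script leaves the rate is 1/25 per minute; the remaining 1/25 takes 1 minute.
Total = 4 + 1 = 5 minutes.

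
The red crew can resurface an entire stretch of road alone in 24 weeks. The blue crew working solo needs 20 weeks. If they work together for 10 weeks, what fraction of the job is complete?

11/12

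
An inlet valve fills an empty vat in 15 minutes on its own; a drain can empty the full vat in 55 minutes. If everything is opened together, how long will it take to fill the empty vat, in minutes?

165/8 minutes

Net rate = 1/15 − 1/55 = (11 − 3)/165 = 8/165 per minute.
Filling time = 1 ÷ (8/165) = 165/8 minutes.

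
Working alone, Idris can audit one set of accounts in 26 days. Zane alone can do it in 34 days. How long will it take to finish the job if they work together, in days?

Combined rate: 1/26 + 1/34 = (17 + 13)/442 = 30/442 = 15/221 per day.
Time = 1 ÷ (15/221) = 221/15 days.

221/15 days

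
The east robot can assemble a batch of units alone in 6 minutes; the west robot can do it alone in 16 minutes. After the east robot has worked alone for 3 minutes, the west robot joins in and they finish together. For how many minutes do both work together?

24/11 minutes

In 3 minutes the east robot does 3/6 = 1/2 of the job, leaving 1/2.
The east robot and the west robot together work at 11/48 per minute, so finishing takes 1/2 ÷ 11/48 = 24/11 minutes.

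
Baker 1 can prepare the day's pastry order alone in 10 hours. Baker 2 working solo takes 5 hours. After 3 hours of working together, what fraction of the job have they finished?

9/10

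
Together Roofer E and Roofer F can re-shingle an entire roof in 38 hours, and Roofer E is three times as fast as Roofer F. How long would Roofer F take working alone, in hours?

Let Roofer F's rate be r; then Roofer E's rate is 3r, so together (3 + 1)r = 4r = 1/38.
Thus r = 1/152 per hour.
Roofer F alone: 152 hours; Roofer E alone: 152/3 hours.

152 hours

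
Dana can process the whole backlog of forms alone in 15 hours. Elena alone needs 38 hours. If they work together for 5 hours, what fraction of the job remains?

Combined rate: 1/15 + 1/38 = (38 + 15)/570 = 53/570 per hour.
In 5 hours they complete 5·53/570 = 53/114 of the job.
So 61/114 remains.

61/114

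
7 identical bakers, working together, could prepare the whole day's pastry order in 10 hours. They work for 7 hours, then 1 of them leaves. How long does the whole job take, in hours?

One baker does 1/70 of the job per hour.
After 7 hours with 7 bakers, 7/10 is done (3/10 left).
With 6 bakers the rate is 6/70 = 3/35, so the rest takes 3/10 ÷ 3/35 = 7/2 hours.
Total = 7 + 7/2 = 21/2 hours.

21/2 hours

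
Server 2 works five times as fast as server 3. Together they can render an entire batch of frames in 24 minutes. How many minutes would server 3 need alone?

144 minutes

Let server 3's rate be r; then server 2's rate is 5r, so together (5 + 1)r = 6r = 1/24.
Thus r = 1/144 per minute.
Server 3 alone: 144 minutes; server 2 alone: 144/5 minutes.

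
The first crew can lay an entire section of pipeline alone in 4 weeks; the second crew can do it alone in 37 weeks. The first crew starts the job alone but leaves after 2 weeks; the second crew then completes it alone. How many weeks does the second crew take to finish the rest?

In 2 weeks the first crew does 2/4 = 1/2 of the job, leaving 1/2.
The second crew works at 1/37 per week, so finishing takes 1/2 ÷ 1/37 = 37/2 weeks.

37/2 weeks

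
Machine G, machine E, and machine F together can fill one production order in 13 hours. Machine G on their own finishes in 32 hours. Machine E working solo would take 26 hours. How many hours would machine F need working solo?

416/3 hours

Combined rate is 1/13 per hour.
Known contribution: 1/32 + 1/26 = (13 + 16)/416 = 29/416 per hour.
So machine F's rate is 1/13 − 29/416 = 3/416, meaning 416/3 hours alone.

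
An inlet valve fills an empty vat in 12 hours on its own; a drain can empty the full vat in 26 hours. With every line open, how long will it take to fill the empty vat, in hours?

156/7 hours

Net rate = 1/12 − 1/26 = (13 − 6)/156 = 7/156 per hour.
Filling time = 1 ÷ (7/156) = 156/7 hours.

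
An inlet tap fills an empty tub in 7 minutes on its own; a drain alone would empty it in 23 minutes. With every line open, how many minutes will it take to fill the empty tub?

Net rate = 1/7 − 1/23 = (23 − 7)/161 = 16/161 per minute.
Filling time = 1 ÷ (16/161) = 161/16 minutes.

161/16 minutes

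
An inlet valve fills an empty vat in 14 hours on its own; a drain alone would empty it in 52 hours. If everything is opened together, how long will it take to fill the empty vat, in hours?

364/19 hours

Net rate = 1/14 − 1/52 = (26 − 7)/364 = 19/364 per hour.
Filling time = 1 ÷ (19/364) = 364/19 hours.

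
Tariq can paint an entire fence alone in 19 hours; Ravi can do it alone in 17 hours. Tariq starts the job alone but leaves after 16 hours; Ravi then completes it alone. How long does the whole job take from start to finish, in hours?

In 16 hours Tariq does 16/19 of the job, leaving 3/19.
Ravi works at 1/17 per hour, so finishing takes 3/19 ÷ 1/17 = 51/19 hours.
Total time = 16 + 51/19 = 355/19 hours.

355/19 hours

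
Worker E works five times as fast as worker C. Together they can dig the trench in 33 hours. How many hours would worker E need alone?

198/5 hours

Let worker C's rate be r; then worker E's rate is 5r, so together (5 + 1)r = 6r = 1/33.
Thus r = 1/198 per hour.
Worker C alone: 198 hours; worker E alone: 198/5 hours.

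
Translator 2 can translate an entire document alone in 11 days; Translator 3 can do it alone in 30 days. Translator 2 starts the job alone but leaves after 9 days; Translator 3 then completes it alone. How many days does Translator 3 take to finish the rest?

In 9 days Translator 2 does 9/11 of the job, leaving 2/11.
Translator 3 works at 1/30 per day, so finishing takes 2/11 ÷ 1/30 = 60/11 days.

60/11 days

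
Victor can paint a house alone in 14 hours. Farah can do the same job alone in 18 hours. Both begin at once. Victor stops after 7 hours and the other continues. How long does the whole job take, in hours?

9 hours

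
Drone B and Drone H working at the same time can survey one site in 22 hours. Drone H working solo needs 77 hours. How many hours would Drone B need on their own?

Combined rate is 1/22 per hour.
Known contribution: 1/77 per hour.
So Drone B's rate is 1/22 − 1/77 = 5/154, meaning 154/5 hours alone.

154/5 hours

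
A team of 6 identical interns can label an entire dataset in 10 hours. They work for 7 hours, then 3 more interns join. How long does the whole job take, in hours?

9 hours

One intern does 1/60 of the job per hour.
After 7 hours with 6 interns, 7/10 is done (3/10 left).
With 9 interns the rate is 9/60 = 3/20, so the rest takes 3/10 ÷ 3/20 = 2 hours.
Total = 7 + 2 = 9 hours.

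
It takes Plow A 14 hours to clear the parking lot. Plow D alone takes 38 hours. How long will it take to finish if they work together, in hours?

Combined rate: 1/14 + 1/38 = (19 + 7)/266 = 26/266 = 13/133 per hour.
Time = 1 ÷ (13/133) = 133/13 hours.

133/13 hours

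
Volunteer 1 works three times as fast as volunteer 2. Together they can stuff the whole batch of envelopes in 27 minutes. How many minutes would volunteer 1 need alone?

36 minutes

Let volunteer 2's rate be r; then volunteer 1's rate is 3r, so together (3 + 1)r = 4r = 1/27.
Thus r = 1/108 per minute.
Volunteer 2 alone: 108 minutes; volunteer 1 alone: 36 minutes.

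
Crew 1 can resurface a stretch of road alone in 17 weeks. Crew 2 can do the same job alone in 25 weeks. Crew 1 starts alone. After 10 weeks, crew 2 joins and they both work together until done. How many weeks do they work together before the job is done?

In the first 10 weeks crew 1 alone does 10/17 of the job, leaving 7/17.
Once everyone is working, combined rate: 1/17 + 1/25 = (25 + 17)/425 = 42/425 per week.
Remaining 7/17 at 42/425 per week takes 25/6 weeks.

25/6 weeks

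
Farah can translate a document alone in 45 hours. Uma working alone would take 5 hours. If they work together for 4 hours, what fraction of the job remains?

Combined rate: 1/45 + 1/5 = (1 + 9)/45 = 10/45 = 2/9 per hour.
In 4 hours they complete 4·2/9 = 8/9 of the job.
So 1/9 remains.

1/9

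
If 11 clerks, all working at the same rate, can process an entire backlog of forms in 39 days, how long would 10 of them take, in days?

429/10 days

Total work is 11·39 = 429 clerk-days.
With 10 clerks: 429/10 days.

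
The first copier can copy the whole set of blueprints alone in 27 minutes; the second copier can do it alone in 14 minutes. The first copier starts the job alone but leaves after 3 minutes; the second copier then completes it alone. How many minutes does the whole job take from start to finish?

In 3 minutes the first copier does 3/27 = 1/9 of the job, leaving 8/9.
The second copier works at 1/14 per minute, so finishing takes 8/9 ÷ 1/14 = 112/9 minutes.
Total time = 3 + 112/9 = 139/9 minutes.

139/9 minutes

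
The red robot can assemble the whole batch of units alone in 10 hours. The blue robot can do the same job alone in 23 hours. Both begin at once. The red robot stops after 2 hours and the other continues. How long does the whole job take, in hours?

92/5 hours

In the first 2 hours the combined rate is 33/230, so 33/115 of the job is done, leaving 82/115.
After the red robot leaves the rate is 1/23 per hour; the remaining 82/115 takes 82/5 hours.
Total = 2 + 82/5 = 92/5 hours.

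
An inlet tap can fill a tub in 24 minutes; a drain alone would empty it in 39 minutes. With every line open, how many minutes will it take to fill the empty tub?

312/5 minutes

Net rate = 1/24 − 1/39 = (13 − 8)/312 = 5/312 per minute.
Filling time = 1 ÷ (5/312) = 312/5 minutes.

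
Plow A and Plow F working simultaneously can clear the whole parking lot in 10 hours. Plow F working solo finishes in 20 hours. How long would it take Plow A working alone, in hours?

20 hours

Combined rate is 1/10 per hour.
Known contribution: 1/20 per hour.
So Plow A's rate is 1/10 − 1/20 = 1/20, meaning 20 hours alone.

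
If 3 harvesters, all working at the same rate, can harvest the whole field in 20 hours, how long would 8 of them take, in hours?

15/2 hours

Total work is 3·20 = 60 harvester-hours.
With 8 harvesters: 60/8 = 15/2 hours.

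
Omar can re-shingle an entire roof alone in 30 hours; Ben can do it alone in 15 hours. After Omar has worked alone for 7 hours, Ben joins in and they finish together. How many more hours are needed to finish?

23/3 hours

In 7 hours Omar does 7/30 of the job, leaving 23/30.
Omar and Ben together work at 1/10 per hour, so finishing takes 23/30 ÷ 1/10 = 23/3 hours.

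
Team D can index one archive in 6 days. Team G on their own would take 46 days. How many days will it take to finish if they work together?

69/13 days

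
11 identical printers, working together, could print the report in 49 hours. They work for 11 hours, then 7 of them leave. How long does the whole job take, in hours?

231/2 hours

One printer does 1/539 of the job per hour.
After 11 hours with 11 printers, 11/49 is done (38/49 left).
With 4 printers the rate is 4/539, so the rest takes 38/49 ÷ 4/539 = 209/2 hours.
Total = 11 + 209/2 = 231/2 hours.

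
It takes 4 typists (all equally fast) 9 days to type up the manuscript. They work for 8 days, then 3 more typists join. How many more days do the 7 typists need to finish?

4/7 days

One typist does 1/36 of the job per day.
After 8 days with 4 typists, 8/9 is done (1/9 left).
With 7 typists the rate is 7/36, so the rest takes 1/9 ÷ 7/36 = 4/7 days.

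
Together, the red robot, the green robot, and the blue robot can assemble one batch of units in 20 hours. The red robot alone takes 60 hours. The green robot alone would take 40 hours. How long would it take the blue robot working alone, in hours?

Combined rate is 1/20 per hour.
Known contribution: 1/60 + 1/40 = (2 + 3)/120 = 5/120 = 1/24 per hour.
So the blue robot's rate is 1/20 − 1/24 = 1/120, meaning 120 hours alone.

120 hours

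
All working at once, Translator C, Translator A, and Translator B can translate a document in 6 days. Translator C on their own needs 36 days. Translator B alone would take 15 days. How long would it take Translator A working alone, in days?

180/13 days

Combined rate is 1/6 per day.
Known contribution: 1/36 + 1/15 = (5 + 12)/180 = 17/180 per day.
So Translator A's rate is 1/6 − 17/180 = 13/180, meaning 180/13 days alone.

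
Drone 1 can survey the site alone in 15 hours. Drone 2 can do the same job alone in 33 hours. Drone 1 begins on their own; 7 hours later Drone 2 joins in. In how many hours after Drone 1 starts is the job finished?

In the first 7 hours Drone 1 alone does 7/15 of the job, leaving 8/15.
Once everyone is working, combined rate: 1/15 + 1/33 = (11 + 5)/165 = 16/165 per hour.
Remaining 8/15 at 16/165 per hour takes 11/2 hours.
Total from the start = 7 + 11/2 = 25/2 hours.

25/2 hours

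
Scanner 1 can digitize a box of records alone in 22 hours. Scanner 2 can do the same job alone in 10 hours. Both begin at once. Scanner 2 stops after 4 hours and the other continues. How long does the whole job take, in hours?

66/5 hours

In the first 4 hours the combined rate is 8/55, so 32/55 of the job is done, leaving 23/55.
After Scanner 2 leaves the rate is 1/22 per hour; the remaining 23/55 takes 46/5 hours.
Total = 4 + 46/5 = 66/5 hours.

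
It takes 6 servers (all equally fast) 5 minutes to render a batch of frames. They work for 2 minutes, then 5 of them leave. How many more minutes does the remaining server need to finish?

18 minutes

One server does 1/30 of the job per minute.
After 2 minutes with 6 servers, 2/5 is done (3/5 left).
With 1 server the rate is 1/30, so the rest takes 3/5 ÷ 1/30 = 18 minutes.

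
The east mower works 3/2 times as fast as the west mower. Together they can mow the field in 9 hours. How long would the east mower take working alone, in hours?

Let the west mower's rate be r; then the east mower's rate is (3/2)r, so together (3/2 + 1)r = (5/2)r = 1/9.
Thus r = 2/45 per hour.
The west mower alone: 45/2 hours; the east mower alone: 15 hours.

15 hours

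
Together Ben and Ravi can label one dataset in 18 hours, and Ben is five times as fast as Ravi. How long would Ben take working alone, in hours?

108/5 hours

Let Ravi's rate be r; then Ben's rate is 5r, so together (5 + 1)r = 6r = 1/18.
Thus r = 1/108 per hour.
Ravi alone: 108 hours; Ben alone: 108/5 hours.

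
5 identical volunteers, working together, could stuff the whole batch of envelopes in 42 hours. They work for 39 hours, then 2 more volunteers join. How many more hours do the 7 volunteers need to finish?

15/7 hours

One volunteer does 1/210 of the job per hour.
After 39 hours with 5 volunteers, 13/14 is done (1/14 left).
With 7 volunteers the rate is 7/210 = 1/30, so the rest takes 1/14 ÷ 1/30 = 15/7 hours.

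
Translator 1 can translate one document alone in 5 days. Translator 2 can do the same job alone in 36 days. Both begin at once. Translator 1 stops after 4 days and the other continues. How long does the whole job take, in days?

36/5 days

In the first 4 days the combined rate is 41/180, so 41/45 of the job is done, leaving 4/45.
After Translator 1 leaves the rate is 1/36 per day; the remaining 4/45 takes 16/5 days.
Total = 4 + 16/5 = 36/5 days.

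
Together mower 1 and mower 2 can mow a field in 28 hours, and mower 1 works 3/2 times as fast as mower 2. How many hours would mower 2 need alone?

70 hours

Let mower 2's rate be r; then mower 1's rate is (3/2)r, so together (3/2 + 1)r = (5/2)r = 1/28.
Thus r = 1/70 per hour.
Mower 2 alone: 70 hours; mower 1 alone: 140/3 hours.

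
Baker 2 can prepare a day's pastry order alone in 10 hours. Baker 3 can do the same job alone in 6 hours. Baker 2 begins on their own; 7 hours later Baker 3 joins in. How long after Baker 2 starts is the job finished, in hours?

In the first 7 hours Baker 2 alone does 7/10 of the job, leaving 3/10.
Once everyone is working, combined rate: 1/10 + 1/6 = (3 + 5)/30 = 8/30 = 4/15 per hour.
Remaining 3/10 at 4/15 per hour takes 9/8 hours.
Total from the start = 7 + 9/8 = 65/8 hours.

65/8 hours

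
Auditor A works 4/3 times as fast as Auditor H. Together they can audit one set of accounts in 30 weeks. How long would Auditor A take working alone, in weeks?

105/2 weeks

Let Auditor H's rate be r; then Auditor A's rate is (4/3)r, so together (4/3 + 1)r = (7/3)r = 1/30.
Thus r = 1/70 per week.
Auditor H alone: 70 weeks; Auditor A alone: 105/2 weeks.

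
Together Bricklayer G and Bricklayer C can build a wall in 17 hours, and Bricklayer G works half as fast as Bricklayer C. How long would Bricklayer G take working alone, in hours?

51 hours

Let Bricklayer C's rate be r; then Bricklayer G's rate is (1/2)r, so together (1/2 + 1)r = (3/2)r = 1/17.
Thus r = 2/51 per hour.
Bricklayer C alone: 51/2 hours; Bricklayer G alone: 51 hours.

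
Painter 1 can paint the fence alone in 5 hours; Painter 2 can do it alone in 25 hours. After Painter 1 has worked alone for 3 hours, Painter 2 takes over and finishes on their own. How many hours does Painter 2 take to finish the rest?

In 3 hours Painter 1 does 3/5 of the job, leaving 2/5.
Painter 2 works at 1/25 per hour, so finishing takes 2/5 ÷ 1/25 = 10 hours.

10 hours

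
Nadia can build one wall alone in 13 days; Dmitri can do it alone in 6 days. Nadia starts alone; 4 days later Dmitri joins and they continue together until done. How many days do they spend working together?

54/19 days

In 4 days Nadia does 4/13 of the job, leaving 9/13.
Nadia and Dmitri together work at 19/78 per day, so finishing takes 9/13 ÷ 19/78 = 54/19 days.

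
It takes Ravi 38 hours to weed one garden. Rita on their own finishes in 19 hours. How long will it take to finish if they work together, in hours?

Combined rate: 1/38 + 1/19 = (1 + 2)/38 = 3/38 per hour.
Time = 1 ÷ (3/38) = 38/3 hours.

38/3 hours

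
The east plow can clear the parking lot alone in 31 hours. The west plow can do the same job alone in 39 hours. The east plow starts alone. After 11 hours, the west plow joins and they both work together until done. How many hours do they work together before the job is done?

78/7 hours

In the first 11 hours the east plow alone does 11/31 of the job, leaving 20/31.
Once everyone is working, combined rate: 1/31 + 1/39 = (39 + 31)/1209 = 70/1209 per hour.
Remaining 20/31 at 70/1209 per hour takes 78/7 hours.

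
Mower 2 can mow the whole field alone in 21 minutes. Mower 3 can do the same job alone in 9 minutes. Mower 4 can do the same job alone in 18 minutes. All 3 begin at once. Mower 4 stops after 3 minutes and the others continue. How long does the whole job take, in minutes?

21/4 minutes

In the first 3 minutes the combined rate is 3/14, so 9/14 of the job is done, leaving 5/14.
After mower 4 leaves the rate is 10/63 per minute; the remaining 5/14 takes 9/4 minutes.
Total = 3 + 9/4 = 21/4 minutes.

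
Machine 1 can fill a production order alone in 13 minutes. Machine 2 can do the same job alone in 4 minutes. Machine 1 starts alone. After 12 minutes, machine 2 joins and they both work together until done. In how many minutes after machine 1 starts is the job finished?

In the first 12 minutes machine 1 alone does 12/13 of the job, leaving 1/13.
Once everyone is working, combined rate: 1/13 + 1/4 = (4 + 13)/52 = 17/52 per minute.
Remaining 1/13 at 17/52 per minute takes 4/17 minutes.
Total from the start = 12 + 4/17 = 208/17 minutes.

208/17 minutes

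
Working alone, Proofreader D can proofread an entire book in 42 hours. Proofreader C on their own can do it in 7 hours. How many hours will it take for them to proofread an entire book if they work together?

With two workers the combined time is the product over the sum: 42·7/(42+7) = 294/49 = 6 hours.

6 hours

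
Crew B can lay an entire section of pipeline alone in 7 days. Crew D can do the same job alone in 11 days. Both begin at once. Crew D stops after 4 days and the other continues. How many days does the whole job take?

49/11 days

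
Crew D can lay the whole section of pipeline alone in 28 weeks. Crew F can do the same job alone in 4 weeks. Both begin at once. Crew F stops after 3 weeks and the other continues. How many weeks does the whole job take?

In the first 3 weeks the combined rate is 2/7, so 6/7 of the job is done, leaving 1/7.
After Crew F leaves the rate is 1/28 per week; the remaining 1/7 takes 4 weeks.
Total = 3 + 4 = 7 weeks.

7 weeks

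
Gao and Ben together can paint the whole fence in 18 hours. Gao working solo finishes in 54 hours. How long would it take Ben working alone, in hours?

Combined rate is 1/18 per hour.
Known contribution: 1/54 per hour.
So Ben's rate is 1/18 − 1/54 = 1/27, meaning 27 hours alone.

27 hours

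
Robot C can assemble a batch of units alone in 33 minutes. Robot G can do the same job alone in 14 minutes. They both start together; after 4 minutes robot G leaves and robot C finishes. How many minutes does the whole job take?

In the first 4 minutes the combined rate is 47/462, so 94/231 of the job is done, leaving 137/231.
After robot G leaves the rate is 1/33 per minute; the remaining 137/231 takes 137/7 minutes.
Total = 4 + 137/7 = 165/7 minutes.

165/7 minutes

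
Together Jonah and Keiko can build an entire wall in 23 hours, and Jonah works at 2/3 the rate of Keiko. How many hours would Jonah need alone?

Let Keiko's rate be r; then Jonah's rate is (2/3)r, so together (2/3 + 1)r = (5/3)r = 1/23.
Thus r = 3/115 per hour.
Keiko alone: 115/3 hours; Jonah alone: 115/2 hours.

115/2 hours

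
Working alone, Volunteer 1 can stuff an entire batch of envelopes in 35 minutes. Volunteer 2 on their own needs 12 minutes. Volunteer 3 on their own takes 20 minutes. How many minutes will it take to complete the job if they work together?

105/17 minutes

Combined rate: 1/35 + 1/12 + 1/20 = (12 + 35 + 21)/420 = 68/420 = 17/105 per minute.
Time = 1 ÷ (17/105) = 105/17 minutes.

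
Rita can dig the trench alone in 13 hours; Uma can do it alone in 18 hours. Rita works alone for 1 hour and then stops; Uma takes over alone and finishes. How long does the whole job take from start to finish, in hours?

229/13 hours

In 1 hour Rita does 1/13 of the job, leaving 12/13.
Uma works at 1/18 per hour, so finishing takes 12/13 ÷ 1/18 = 216/13 hours.
Total time = 1 + 216/13 = 229/13 hours.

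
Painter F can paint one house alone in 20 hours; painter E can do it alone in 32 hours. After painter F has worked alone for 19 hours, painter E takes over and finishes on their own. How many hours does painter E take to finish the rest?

8/5 hours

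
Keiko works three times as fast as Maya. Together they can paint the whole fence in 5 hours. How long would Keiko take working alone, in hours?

Let Maya's rate be r; then Keiko's rate is 3r, so together (3 + 1)r = 4r = 1/5.
Thus r = 1/20 per hour.
Maya alone: 20 hours; Keiko alone: 20/3 hours.

20/3 hours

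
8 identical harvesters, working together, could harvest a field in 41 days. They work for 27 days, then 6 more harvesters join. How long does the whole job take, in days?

One harvester does 1/328 of the job per day.
After 27 days with 8 harvesters, 27/41 is done (14/41 left).
With 14 harvesters the rate is 14/328 = 7/164, so the rest takes 14/41 ÷ 7/164 = 8 days.
Total = 27 + 8 = 35 days.

35 days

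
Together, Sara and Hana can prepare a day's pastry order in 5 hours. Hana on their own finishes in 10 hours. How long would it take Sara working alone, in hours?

10 hours

Combined rate is 1/5 per hour.
Known contribution: 1/10 per hour.
So Sara's rate is 1/5 − 1/10 = 1/10, meaning 10 hours alone.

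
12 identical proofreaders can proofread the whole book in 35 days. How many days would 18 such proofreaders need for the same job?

Total work is 12·35 = 420 proofreader-days.
With 18 proofreaders: 420/18 = 70/3 days.

70/3 days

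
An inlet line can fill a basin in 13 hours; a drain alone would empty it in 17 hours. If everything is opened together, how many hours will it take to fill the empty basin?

Net rate = 1/13 − 1/17 = (17 − 13)/221 = 4/221 per hour.
Filling time = 1 ÷ (4/221) = 221/4 hours.

221/4 hours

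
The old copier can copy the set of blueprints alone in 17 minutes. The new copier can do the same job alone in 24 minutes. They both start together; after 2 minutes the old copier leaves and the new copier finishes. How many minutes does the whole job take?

In the first 2 minutes the combined rate is 41/408, so 41/204 of the job is done, leaving 163/204.
After the old copier leaves the rate is 1/24 per minute; the remaining 163/204 takes 326/17 minutes.
Total = 2 + 326/17 = 360/17 minutes.

360/17 minutes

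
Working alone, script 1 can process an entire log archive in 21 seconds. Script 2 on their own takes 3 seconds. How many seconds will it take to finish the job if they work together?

21/8 seconds

Combined rate: 1/21 + 1/3 = (1 + 7)/21 = 8/21 per second.
Time = 1 ÷ (8/21) = 21/8 seconds.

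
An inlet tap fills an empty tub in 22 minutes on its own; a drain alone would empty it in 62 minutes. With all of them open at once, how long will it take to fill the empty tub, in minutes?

Net rate = 1/22 − 1/62 = (31 − 11)/682 = 20/682 = 10/341 per minute.
Filling time = 1 ÷ (10/341) = 341/10 minutes.

341/10 minutes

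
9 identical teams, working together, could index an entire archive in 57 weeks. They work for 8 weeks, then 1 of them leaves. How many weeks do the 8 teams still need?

441/8 weeks

One team does 1/513 of the job per week.
After 8 weeks with 9 teams, 8/57 is done (49/57 left).
With 8 teams the rate is 8/513, so the rest takes 49/57 ÷ 8/513 = 441/8 weeks.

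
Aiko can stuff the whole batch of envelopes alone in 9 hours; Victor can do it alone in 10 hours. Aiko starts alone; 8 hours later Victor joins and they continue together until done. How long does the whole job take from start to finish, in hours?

162/19 hours

In 8 hours Aiko does 8/9 of the job, leaving 1/9.
Aiko and Victor together work at 19/90 per hour, so finishing takes 1/9 ÷ 19/90 = 10/19 hours.
Total time = 8 + 10/19 = 162/19 hours.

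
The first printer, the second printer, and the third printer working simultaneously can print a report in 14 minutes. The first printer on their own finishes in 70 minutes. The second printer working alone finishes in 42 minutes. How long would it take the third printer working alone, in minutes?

Combined rate is 1/14 per minute.
Known contribution: 1/70 + 1/42 = (3 + 5)/210 = 8/210 = 4/105 per minute.
So the third printer's rate is 1/14 − 4/105 = 1/30, meaning 30 minutes alone.

30 minutes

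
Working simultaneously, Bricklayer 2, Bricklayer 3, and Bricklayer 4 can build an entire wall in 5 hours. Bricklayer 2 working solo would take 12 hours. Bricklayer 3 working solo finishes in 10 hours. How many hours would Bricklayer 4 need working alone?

60 hours

Combined rate is 1/5 per hour.
Known contribution: 1/12 + 1/10 = (5 + 6)/60 = 11/60 per hour.
So Bricklayer 4's rate is 1/5 − 11/60 = 1/60, meaning 60 hours alone.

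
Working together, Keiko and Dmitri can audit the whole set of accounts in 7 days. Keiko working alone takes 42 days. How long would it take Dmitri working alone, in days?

42/5 days

Combined rate is 1/7 per day.
Known contribution: 1/42 per day.
So Dmitri's rate is 1/7 − 1/42 = 5/42, meaning 42/5 days alone.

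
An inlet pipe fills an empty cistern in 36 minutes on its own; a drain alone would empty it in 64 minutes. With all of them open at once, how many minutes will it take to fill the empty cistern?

576/7 minutes

Net rate = 1/36 − 1/64 = (16 − 9)/576 = 7/576 per minute.
Filling time = 1 ÷ (7/576) = 576/7 minutes.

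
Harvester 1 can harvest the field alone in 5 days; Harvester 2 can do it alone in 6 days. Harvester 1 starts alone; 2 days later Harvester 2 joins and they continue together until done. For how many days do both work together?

18/11 days

In 2 days Harvester 1 does 2/5 of the job, leaving 3/5.
Harvester 1 and Harvester 2 together work at 11/30 per day, so finishing takes 3/5 ÷ 11/30 = 18/11 days.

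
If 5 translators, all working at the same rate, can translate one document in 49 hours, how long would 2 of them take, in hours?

245/2 hours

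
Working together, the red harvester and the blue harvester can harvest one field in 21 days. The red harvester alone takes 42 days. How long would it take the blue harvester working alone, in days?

42 days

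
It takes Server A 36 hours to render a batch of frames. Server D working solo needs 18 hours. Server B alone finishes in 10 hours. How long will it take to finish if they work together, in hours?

Combined rate: 1/36 + 1/18 + 1/10 = (5 + 10 + 18)/180 = 33/180 = 11/60 per hour.
Time = 1 ÷ (11/60) = 60/11 hours.

60/11 hours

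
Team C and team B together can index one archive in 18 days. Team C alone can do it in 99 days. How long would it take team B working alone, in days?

Combined rate is 1/18 per day.
Known contribution: 1/99 per day.
So team B's rate is 1/18 − 1/99 = 1/22, meaning 22 days alone.

22 days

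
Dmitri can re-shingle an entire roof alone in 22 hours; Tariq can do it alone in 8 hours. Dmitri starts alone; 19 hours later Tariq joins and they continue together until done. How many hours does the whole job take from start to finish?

99/5 hours

In 19 hours Dmitri does 19/22 of the job, leaving 3/22.
Dmitri and Tariq together work at 15/88 per hour, so finishing takes 3/22 ÷ 15/88 = 4/5 hours.
Total time = 19 + 4/5 = 99/5 hours.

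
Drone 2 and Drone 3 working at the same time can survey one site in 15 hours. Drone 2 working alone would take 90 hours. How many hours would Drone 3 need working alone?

Combined rate is 1/15 per hour.
Known contribution: 1/90 per hour.
So Drone 3's rate is 1/15 − 1/90 = 1/18, meaning 18 hours alone.

18 hours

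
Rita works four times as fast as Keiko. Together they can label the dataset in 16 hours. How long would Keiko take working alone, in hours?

80 hours

Let Keiko's rate be r; then Rita's rate is 4r, so together (4 + 1)r = 5r = 1/16.
Thus r = 1/80 per hour.
Keiko alone: 80 hours; Rita alone: 20 hours.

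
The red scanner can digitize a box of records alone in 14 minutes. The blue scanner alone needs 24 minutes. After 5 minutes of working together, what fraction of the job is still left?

73/168

Combined rate: 1/14 + 1/24 = (12 + 7)/168 = 19/168 per minute.
In 5 minutes they complete 5·19/168 = 95/168 of the job.
So 73/168 remains.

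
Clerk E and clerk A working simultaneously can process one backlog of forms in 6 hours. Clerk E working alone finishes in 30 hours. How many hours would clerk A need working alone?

Combined rate is 1/6 per hour.
Known contribution: 1/30 per hour.
So clerk A's rate is 1/6 − 1/30 = 2/15, meaning 15/2 hours alone.

15/2 hours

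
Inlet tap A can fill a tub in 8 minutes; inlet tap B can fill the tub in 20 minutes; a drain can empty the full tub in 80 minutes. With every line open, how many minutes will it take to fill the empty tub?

80/13 minutes

Net rate = 1/8 + 1/20 − 1/80 = (10 + 4 − 1)/80 = 13/80 per minute.
Filling time = 1 ÷ (13/80) = 80/13 minutes.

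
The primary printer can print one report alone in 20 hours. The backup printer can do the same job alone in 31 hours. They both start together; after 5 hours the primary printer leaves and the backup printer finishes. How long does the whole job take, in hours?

93/4 hours

In the first 5 hours the combined rate is 51/620, so 51/124 of the job is done, leaving 73/124.
After the primary printer leaves the rate is 1/31 per hour; the remaining 73/124 takes 73/4 hours.
Total = 5 + 73/4 = 93/4 hours.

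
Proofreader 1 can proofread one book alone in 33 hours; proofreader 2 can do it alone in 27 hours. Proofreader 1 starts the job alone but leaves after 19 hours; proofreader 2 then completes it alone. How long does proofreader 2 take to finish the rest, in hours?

126/11 hours

In 19 hours proofreader 1 does 19/33 of the job, leaving 14/33.
Proofreader 2 works at 1/27 per hour, so finishing takes 14/33 ÷ 1/27 = 126/11 hours.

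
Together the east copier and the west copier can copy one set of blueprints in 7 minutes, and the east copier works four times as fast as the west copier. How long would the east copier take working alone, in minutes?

Let the west copier's rate be r; then the east copier's rate is 4r, so together (4 + 1)r = 5r = 1/7.
Thus r = 1/35 per minute.
The west copier alone: 35 minutes; the east copier alone: 35/4 minutes.

35/4 minutes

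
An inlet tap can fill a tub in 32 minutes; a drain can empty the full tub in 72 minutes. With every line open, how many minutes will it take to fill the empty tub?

Net rate = 1/32 − 1/72 = (9 − 4)/288 = 5/288 per minute.
Filling time = 1 ÷ (5/288) = 288/5 minutes.

288/5 minutes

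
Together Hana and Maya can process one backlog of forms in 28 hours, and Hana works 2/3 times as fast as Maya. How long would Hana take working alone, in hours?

70 hours

Let Maya's rate be r; then Hana's rate is (2/3)r, so together (2/3 + 1)r = (5/3)r = 1/28.
Thus r = 3/140 per hour.
Maya alone: 140/3 hours; Hana alone: 70 hours.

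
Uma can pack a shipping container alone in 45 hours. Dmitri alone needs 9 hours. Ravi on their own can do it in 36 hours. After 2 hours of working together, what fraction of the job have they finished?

29/90

Combined rate: 1/45 + 1/9 + 1/36 = (4 + 20 + 5)/180 = 29/180 per hour.
In 2 hours they complete 2·29/180 = 29/90 of the job.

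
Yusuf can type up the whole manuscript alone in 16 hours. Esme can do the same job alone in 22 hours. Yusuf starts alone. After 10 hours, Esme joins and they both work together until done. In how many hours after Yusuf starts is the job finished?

256/19 hours

In the first 10 hours Yusuf alone does 10/16 = 5/8 of the job, leaving 3/8.
Once everyone is working, combined rate: 1/16 + 1/22 = (11 + 8)/176 = 19/176 per hour.
Remaining 3/8 at 19/176 per hour takes 66/19 hours.
Total from the start = 10 + 66/19 = 256/19 hours.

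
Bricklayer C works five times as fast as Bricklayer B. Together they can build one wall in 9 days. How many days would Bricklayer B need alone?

Let Bricklayer B's rate be r; then Bricklayer C's rate is 5r, so together (5 + 1)r = 6r = 1/9.
Thus r = 1/54 per day.
Bricklayer B alone: 54 days; Bricklayer C alone: 54/5 days.

54 days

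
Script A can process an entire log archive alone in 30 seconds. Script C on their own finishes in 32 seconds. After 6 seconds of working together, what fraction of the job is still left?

49/80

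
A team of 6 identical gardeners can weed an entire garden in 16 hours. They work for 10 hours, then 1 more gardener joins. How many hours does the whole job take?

106/7 hours

One gardener does 1/96 of the job per hour.
After 10 hours with 6 gardeners, 5/8 is done (3/8 left).
With 7 gardeners the rate is 7/96, so the rest takes 3/8 ÷ 7/96 = 36/7 hours.
Total = 10 + 36/7 = 106/7 hours.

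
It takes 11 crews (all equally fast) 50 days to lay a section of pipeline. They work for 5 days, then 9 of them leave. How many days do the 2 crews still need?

One crew does 1/550 of the job per day.
After 5 days with 11 crews, 1/10 is done (9/10 left).
With 2 crews the rate is 2/550 = 1/275, so the rest takes 9/10 ÷ 1/275 = 495/2 days.

495/2 days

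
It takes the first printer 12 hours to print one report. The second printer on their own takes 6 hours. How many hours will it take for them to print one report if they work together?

Combined rate: 1/12 + 1/6 = (1 + 2)/12 = 3/12 = 1/4 per hour.
Time = 1 ÷ (1/4) = 4 hours.

4 hours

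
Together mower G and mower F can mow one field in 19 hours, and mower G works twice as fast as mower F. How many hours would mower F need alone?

Let mower F's rate be r; then mower G's rate is 2r, so together (2 + 1)r = 3r = 1/19.
Thus r = 1/57 per hour.
Mower F alone: 57 hours; mower G alone: 57/2 hours.

57 hours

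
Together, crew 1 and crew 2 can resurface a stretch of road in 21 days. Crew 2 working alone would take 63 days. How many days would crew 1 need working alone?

63/2 days

Combined rate is 1/21 per day.
Known contribution: 1/63 per day.
So crew 1's rate is 1/21 − 1/63 = 2/63, meaning 63/2 days alone.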